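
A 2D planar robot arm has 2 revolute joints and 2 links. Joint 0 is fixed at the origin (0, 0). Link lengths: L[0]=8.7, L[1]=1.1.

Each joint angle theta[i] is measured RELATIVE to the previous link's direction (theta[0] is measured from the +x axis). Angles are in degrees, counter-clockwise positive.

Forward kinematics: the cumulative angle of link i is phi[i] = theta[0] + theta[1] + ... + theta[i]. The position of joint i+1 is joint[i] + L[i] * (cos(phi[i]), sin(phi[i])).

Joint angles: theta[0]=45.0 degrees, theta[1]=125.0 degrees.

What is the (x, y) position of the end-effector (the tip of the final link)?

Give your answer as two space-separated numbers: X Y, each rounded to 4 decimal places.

joint[0] = (0.0000, 0.0000)  (base)
link 0: phi[0] = 45 = 45 deg
  cos(45 deg) = 0.7071, sin(45 deg) = 0.7071
  joint[1] = (0.0000, 0.0000) + 8.7 * (0.7071, 0.7071) = (0.0000 + 6.1518, 0.0000 + 6.1518) = (6.1518, 6.1518)
link 1: phi[1] = 45 + 125 = 170 deg
  cos(170 deg) = -0.9848, sin(170 deg) = 0.1736
  joint[2] = (6.1518, 6.1518) + 1.1 * (-0.9848, 0.1736) = (6.1518 + -1.0833, 6.1518 + 0.1910) = (5.0685, 6.3428)
End effector: (5.0685, 6.3428)

Answer: 5.0685 6.3428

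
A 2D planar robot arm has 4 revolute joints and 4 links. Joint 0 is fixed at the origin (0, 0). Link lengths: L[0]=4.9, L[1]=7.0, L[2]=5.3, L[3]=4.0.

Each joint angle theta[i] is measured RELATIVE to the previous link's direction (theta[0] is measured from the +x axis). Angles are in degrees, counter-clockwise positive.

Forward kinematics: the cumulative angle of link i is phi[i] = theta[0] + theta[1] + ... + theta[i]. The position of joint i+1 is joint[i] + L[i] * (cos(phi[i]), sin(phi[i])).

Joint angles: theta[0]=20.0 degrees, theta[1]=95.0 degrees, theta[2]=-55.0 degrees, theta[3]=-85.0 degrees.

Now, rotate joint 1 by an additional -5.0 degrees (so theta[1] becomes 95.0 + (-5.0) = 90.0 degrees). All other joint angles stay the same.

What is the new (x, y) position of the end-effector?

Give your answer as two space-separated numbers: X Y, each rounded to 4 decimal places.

joint[0] = (0.0000, 0.0000)  (base)
link 0: phi[0] = 20 = 20 deg
  cos(20 deg) = 0.9397, sin(20 deg) = 0.3420
  joint[1] = (0.0000, 0.0000) + 4.9 * (0.9397, 0.3420) = (0.0000 + 4.6045, 0.0000 + 1.6759) = (4.6045, 1.6759)
link 1: phi[1] = 20 + 90 = 110 deg
  cos(110 deg) = -0.3420, sin(110 deg) = 0.9397
  joint[2] = (4.6045, 1.6759) + 7 * (-0.3420, 0.9397) = (4.6045 + -2.3941, 1.6759 + 6.5778) = (2.2104, 8.2537)
link 2: phi[2] = 20 + 90 + -55 = 55 deg
  cos(55 deg) = 0.5736, sin(55 deg) = 0.8192
  joint[3] = (2.2104, 8.2537) + 5.3 * (0.5736, 0.8192) = (2.2104 + 3.0400, 8.2537 + 4.3415) = (5.2503, 12.5953)
link 3: phi[3] = 20 + 90 + -55 + -85 = -30 deg
  cos(-30 deg) = 0.8660, sin(-30 deg) = -0.5000
  joint[4] = (5.2503, 12.5953) + 4 * (0.8660, -0.5000) = (5.2503 + 3.4641, 12.5953 + -2.0000) = (8.7144, 10.5953)
End effector: (8.7144, 10.5953)

Answer: 8.7144 10.5953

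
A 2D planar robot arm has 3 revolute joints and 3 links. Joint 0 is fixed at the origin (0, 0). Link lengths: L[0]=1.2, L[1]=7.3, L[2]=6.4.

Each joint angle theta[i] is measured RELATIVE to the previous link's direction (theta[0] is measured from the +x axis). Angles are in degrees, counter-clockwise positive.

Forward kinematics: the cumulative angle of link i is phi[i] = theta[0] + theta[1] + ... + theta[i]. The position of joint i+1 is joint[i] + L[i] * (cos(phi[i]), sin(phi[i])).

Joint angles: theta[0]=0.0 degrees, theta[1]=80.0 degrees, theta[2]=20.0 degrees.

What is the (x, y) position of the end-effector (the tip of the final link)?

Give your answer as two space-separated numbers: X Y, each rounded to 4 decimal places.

joint[0] = (0.0000, 0.0000)  (base)
link 0: phi[0] = 0 = 0 deg
  cos(0 deg) = 1.0000, sin(0 deg) = 0.0000
  joint[1] = (0.0000, 0.0000) + 1.2 * (1.0000, 0.0000) = (0.0000 + 1.2000, 0.0000 + 0.0000) = (1.2000, 0.0000)
link 1: phi[1] = 0 + 80 = 80 deg
  cos(80 deg) = 0.1736, sin(80 deg) = 0.9848
  joint[2] = (1.2000, 0.0000) + 7.3 * (0.1736, 0.9848) = (1.2000 + 1.2676, 0.0000 + 7.1891) = (2.4676, 7.1891)
link 2: phi[2] = 0 + 80 + 20 = 100 deg
  cos(100 deg) = -0.1736, sin(100 deg) = 0.9848
  joint[3] = (2.4676, 7.1891) + 6.4 * (-0.1736, 0.9848) = (2.4676 + -1.1113, 7.1891 + 6.3028) = (1.3563, 13.4919)
End effector: (1.3563, 13.4919)

Answer: 1.3563 13.4919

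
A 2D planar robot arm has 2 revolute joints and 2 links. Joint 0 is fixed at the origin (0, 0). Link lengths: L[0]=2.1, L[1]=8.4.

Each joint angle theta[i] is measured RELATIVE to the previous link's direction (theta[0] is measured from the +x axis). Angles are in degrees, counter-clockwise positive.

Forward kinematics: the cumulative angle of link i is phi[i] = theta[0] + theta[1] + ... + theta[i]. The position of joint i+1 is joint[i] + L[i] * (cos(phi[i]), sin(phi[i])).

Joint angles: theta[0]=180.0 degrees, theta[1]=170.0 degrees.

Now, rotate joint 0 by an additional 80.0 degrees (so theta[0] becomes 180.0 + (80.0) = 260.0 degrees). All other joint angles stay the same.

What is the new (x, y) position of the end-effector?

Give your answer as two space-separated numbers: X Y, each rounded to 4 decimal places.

joint[0] = (0.0000, 0.0000)  (base)
link 0: phi[0] = 260 = 260 deg
  cos(260 deg) = -0.1736, sin(260 deg) = -0.9848
  joint[1] = (0.0000, 0.0000) + 2.1 * (-0.1736, -0.9848) = (0.0000 + -0.3647, 0.0000 + -2.0681) = (-0.3647, -2.0681)
link 1: phi[1] = 260 + 170 = 430 deg
  cos(430 deg) = 0.3420, sin(430 deg) = 0.9397
  joint[2] = (-0.3647, -2.0681) + 8.4 * (0.3420, 0.9397) = (-0.3647 + 2.8730, -2.0681 + 7.8934) = (2.5083, 5.8253)
End effector: (2.5083, 5.8253)

Answer: 2.5083 5.8253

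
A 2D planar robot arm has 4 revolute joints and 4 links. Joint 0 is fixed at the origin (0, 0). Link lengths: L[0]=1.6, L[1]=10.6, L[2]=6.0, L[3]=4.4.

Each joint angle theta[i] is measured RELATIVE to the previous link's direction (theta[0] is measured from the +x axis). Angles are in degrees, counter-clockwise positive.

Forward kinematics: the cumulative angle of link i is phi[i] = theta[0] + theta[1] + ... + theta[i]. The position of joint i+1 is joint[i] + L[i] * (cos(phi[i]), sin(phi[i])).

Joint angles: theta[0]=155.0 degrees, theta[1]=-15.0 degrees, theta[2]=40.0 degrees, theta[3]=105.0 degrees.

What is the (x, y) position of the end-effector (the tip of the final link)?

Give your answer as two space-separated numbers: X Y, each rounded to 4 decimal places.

joint[0] = (0.0000, 0.0000)  (base)
link 0: phi[0] = 155 = 155 deg
  cos(155 deg) = -0.9063, sin(155 deg) = 0.4226
  joint[1] = (0.0000, 0.0000) + 1.6 * (-0.9063, 0.4226) = (0.0000 + -1.4501, 0.0000 + 0.6762) = (-1.4501, 0.6762)
link 1: phi[1] = 155 + -15 = 140 deg
  cos(140 deg) = -0.7660, sin(140 deg) = 0.6428
  joint[2] = (-1.4501, 0.6762) + 10.6 * (-0.7660, 0.6428) = (-1.4501 + -8.1201, 0.6762 + 6.8135) = (-9.5702, 7.4897)
link 2: phi[2] = 155 + -15 + 40 = 180 deg
  cos(180 deg) = -1.0000, sin(180 deg) = 0.0000
  joint[3] = (-9.5702, 7.4897) + 6 * (-1.0000, 0.0000) = (-9.5702 + -6.0000, 7.4897 + 0.0000) = (-15.5702, 7.4897)
link 3: phi[3] = 155 + -15 + 40 + 105 = 285 deg
  cos(285 deg) = 0.2588, sin(285 deg) = -0.9659
  joint[4] = (-15.5702, 7.4897) + 4.4 * (0.2588, -0.9659) = (-15.5702 + 1.1388, 7.4897 + -4.2501) = (-14.4314, 3.2397)
End effector: (-14.4314, 3.2397)

Answer: -14.4314 3.2397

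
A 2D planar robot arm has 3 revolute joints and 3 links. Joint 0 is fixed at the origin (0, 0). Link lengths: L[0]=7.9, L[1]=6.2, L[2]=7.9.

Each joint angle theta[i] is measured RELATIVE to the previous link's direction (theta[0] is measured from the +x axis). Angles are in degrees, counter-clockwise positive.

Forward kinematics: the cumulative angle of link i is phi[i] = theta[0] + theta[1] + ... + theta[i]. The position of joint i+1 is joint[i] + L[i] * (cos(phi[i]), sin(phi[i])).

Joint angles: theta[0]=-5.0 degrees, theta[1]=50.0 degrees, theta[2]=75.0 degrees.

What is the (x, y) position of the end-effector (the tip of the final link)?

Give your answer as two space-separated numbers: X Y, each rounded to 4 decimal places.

Answer: 8.3040 10.5371

Derivation:
joint[0] = (0.0000, 0.0000)  (base)
link 0: phi[0] = -5 = -5 deg
  cos(-5 deg) = 0.9962, sin(-5 deg) = -0.0872
  joint[1] = (0.0000, 0.0000) + 7.9 * (0.9962, -0.0872) = (0.0000 + 7.8699, 0.0000 + -0.6885) = (7.8699, -0.6885)
link 1: phi[1] = -5 + 50 = 45 deg
  cos(45 deg) = 0.7071, sin(45 deg) = 0.7071
  joint[2] = (7.8699, -0.6885) + 6.2 * (0.7071, 0.7071) = (7.8699 + 4.3841, -0.6885 + 4.3841) = (12.2540, 3.6955)
link 2: phi[2] = -5 + 50 + 75 = 120 deg
  cos(120 deg) = -0.5000, sin(120 deg) = 0.8660
  joint[3] = (12.2540, 3.6955) + 7.9 * (-0.5000, 0.8660) = (12.2540 + -3.9500, 3.6955 + 6.8416) = (8.3040, 10.5371)
End effector: (8.3040, 10.5371)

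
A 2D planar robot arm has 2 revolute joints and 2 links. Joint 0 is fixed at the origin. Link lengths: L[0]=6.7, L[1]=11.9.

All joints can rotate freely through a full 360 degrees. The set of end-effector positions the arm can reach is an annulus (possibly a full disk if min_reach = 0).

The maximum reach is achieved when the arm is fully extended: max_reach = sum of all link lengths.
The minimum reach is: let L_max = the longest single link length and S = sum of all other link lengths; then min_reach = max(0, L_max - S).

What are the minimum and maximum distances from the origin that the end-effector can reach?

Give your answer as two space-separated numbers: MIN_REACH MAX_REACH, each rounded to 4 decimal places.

Link lengths: [6.7, 11.9]
max_reach = 6.7 + 11.9 = 18.6
L_max = max([6.7, 11.9]) = 11.9
S (sum of others) = 18.6 - 11.9 = 6.7
min_reach = max(0, 11.9 - 6.7) = max(0, 5.2) = 5.2

Answer: 5.2000 18.6000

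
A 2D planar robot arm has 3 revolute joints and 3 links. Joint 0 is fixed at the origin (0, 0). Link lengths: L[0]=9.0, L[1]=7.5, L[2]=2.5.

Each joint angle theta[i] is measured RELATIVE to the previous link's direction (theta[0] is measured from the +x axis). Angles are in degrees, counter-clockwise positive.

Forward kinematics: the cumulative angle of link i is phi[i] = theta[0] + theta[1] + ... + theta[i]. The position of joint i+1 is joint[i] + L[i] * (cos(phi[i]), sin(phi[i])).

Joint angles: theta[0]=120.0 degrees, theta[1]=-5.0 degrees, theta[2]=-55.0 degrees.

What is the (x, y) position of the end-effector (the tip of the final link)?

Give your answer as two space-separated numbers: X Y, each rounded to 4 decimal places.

Answer: -6.4196 16.7566

Derivation:
joint[0] = (0.0000, 0.0000)  (base)
link 0: phi[0] = 120 = 120 deg
  cos(120 deg) = -0.5000, sin(120 deg) = 0.8660
  joint[1] = (0.0000, 0.0000) + 9 * (-0.5000, 0.8660) = (0.0000 + -4.5000, 0.0000 + 7.7942) = (-4.5000, 7.7942)
link 1: phi[1] = 120 + -5 = 115 deg
  cos(115 deg) = -0.4226, sin(115 deg) = 0.9063
  joint[2] = (-4.5000, 7.7942) + 7.5 * (-0.4226, 0.9063) = (-4.5000 + -3.1696, 7.7942 + 6.7973) = (-7.6696, 14.5915)
link 2: phi[2] = 120 + -5 + -55 = 60 deg
  cos(60 deg) = 0.5000, sin(60 deg) = 0.8660
  joint[3] = (-7.6696, 14.5915) + 2.5 * (0.5000, 0.8660) = (-7.6696 + 1.2500, 14.5915 + 2.1651) = (-6.4196, 16.7566)
End effector: (-6.4196, 16.7566)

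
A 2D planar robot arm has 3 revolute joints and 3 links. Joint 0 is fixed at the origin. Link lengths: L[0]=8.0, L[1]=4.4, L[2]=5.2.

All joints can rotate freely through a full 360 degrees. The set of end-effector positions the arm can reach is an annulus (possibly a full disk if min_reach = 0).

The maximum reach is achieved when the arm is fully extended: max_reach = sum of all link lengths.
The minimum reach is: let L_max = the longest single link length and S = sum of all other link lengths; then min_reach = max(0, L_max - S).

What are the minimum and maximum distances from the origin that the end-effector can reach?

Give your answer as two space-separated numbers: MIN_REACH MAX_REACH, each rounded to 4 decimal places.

Link lengths: [8.0, 4.4, 5.2]
max_reach = 8 + 4.4 + 5.2 = 17.6
L_max = max([8.0, 4.4, 5.2]) = 8
S (sum of others) = 17.6 - 8 = 9.6
min_reach = max(0, 8 - 9.6) = max(0, -1.6) = 0

Answer: 0.0000 17.6000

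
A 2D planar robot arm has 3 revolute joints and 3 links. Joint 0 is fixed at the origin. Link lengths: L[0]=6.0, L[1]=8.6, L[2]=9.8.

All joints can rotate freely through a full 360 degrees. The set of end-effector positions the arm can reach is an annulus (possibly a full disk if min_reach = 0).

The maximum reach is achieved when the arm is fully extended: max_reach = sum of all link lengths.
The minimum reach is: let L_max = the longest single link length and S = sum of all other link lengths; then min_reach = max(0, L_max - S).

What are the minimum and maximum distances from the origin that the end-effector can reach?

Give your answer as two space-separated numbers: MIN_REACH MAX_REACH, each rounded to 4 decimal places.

Answer: 0.0000 24.4000

Derivation:
Link lengths: [6.0, 8.6, 9.8]
max_reach = 6 + 8.6 + 9.8 = 24.4
L_max = max([6.0, 8.6, 9.8]) = 9.8
S (sum of others) = 24.4 - 9.8 = 14.6
min_reach = max(0, 9.8 - 14.6) = max(0, -4.8) = 0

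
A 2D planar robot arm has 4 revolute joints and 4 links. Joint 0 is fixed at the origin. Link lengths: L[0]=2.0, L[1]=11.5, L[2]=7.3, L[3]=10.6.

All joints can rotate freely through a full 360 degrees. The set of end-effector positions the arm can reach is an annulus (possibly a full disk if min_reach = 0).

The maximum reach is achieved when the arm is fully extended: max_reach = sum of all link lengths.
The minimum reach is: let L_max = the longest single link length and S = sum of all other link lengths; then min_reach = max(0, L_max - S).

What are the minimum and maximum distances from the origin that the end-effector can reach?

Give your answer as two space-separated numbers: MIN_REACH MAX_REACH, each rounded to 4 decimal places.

Link lengths: [2.0, 11.5, 7.3, 10.6]
max_reach = 2 + 11.5 + 7.3 + 10.6 = 31.4
L_max = max([2.0, 11.5, 7.3, 10.6]) = 11.5
S (sum of others) = 31.4 - 11.5 = 19.9
min_reach = max(0, 11.5 - 19.9) = max(0, -8.4) = 0

Answer: 0.0000 31.4000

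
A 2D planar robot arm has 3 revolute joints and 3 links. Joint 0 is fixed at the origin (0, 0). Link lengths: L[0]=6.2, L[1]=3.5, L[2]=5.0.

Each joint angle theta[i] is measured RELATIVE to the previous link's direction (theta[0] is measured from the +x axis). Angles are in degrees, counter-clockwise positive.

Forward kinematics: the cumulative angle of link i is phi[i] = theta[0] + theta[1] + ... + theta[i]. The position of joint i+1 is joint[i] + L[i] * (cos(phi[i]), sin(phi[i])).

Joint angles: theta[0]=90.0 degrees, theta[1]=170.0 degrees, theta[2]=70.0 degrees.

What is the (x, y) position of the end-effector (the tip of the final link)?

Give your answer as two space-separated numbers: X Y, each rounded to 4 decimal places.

Answer: 3.7224 0.2532

Derivation:
joint[0] = (0.0000, 0.0000)  (base)
link 0: phi[0] = 90 = 90 deg
  cos(90 deg) = 0.0000, sin(90 deg) = 1.0000
  joint[1] = (0.0000, 0.0000) + 6.2 * (0.0000, 1.0000) = (0.0000 + 0.0000, 0.0000 + 6.2000) = (0.0000, 6.2000)
link 1: phi[1] = 90 + 170 = 260 deg
  cos(260 deg) = -0.1736, sin(260 deg) = -0.9848
  joint[2] = (0.0000, 6.2000) + 3.5 * (-0.1736, -0.9848) = (0.0000 + -0.6078, 6.2000 + -3.4468) = (-0.6078, 2.7532)
link 2: phi[2] = 90 + 170 + 70 = 330 deg
  cos(330 deg) = 0.8660, sin(330 deg) = -0.5000
  joint[3] = (-0.6078, 2.7532) + 5 * (0.8660, -0.5000) = (-0.6078 + 4.3301, 2.7532 + -2.5000) = (3.7224, 0.2532)
End effector: (3.7224, 0.2532)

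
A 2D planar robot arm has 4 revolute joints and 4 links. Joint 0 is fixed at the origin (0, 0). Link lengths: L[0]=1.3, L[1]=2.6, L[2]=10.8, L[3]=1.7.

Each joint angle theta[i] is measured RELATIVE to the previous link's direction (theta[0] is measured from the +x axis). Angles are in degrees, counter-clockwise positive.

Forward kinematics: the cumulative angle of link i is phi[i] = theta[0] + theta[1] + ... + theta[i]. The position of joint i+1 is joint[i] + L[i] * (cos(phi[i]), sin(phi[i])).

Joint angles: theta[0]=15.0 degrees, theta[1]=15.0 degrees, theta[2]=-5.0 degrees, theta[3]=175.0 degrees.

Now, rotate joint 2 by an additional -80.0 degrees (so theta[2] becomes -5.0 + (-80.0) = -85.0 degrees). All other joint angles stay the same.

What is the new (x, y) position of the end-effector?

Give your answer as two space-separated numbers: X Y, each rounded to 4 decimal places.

Answer: 8.8520 -5.7381

Derivation:
joint[0] = (0.0000, 0.0000)  (base)
link 0: phi[0] = 15 = 15 deg
  cos(15 deg) = 0.9659, sin(15 deg) = 0.2588
  joint[1] = (0.0000, 0.0000) + 1.3 * (0.9659, 0.2588) = (0.0000 + 1.2557, 0.0000 + 0.3365) = (1.2557, 0.3365)
link 1: phi[1] = 15 + 15 = 30 deg
  cos(30 deg) = 0.8660, sin(30 deg) = 0.5000
  joint[2] = (1.2557, 0.3365) + 2.6 * (0.8660, 0.5000) = (1.2557 + 2.2517, 0.3365 + 1.3000) = (3.5074, 1.6365)
link 2: phi[2] = 15 + 15 + -85 = -55 deg
  cos(-55 deg) = 0.5736, sin(-55 deg) = -0.8192
  joint[3] = (3.5074, 1.6365) + 10.8 * (0.5736, -0.8192) = (3.5074 + 6.1946, 1.6365 + -8.8468) = (9.7020, -7.2104)
link 3: phi[3] = 15 + 15 + -85 + 175 = 120 deg
  cos(120 deg) = -0.5000, sin(120 deg) = 0.8660
  joint[4] = (9.7020, -7.2104) + 1.7 * (-0.5000, 0.8660) = (9.7020 + -0.8500, -7.2104 + 1.4722) = (8.8520, -5.7381)
End effector: (8.8520, -5.7381)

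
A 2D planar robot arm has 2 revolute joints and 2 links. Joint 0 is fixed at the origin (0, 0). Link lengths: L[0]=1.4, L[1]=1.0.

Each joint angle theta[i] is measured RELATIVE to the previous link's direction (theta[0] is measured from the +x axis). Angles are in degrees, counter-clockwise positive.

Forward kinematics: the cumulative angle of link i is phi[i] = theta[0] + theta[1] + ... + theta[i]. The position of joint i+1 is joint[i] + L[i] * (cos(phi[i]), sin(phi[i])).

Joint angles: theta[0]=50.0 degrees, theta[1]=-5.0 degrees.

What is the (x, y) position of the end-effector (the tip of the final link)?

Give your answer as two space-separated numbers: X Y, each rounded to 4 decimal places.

joint[0] = (0.0000, 0.0000)  (base)
link 0: phi[0] = 50 = 50 deg
  cos(50 deg) = 0.6428, sin(50 deg) = 0.7660
  joint[1] = (0.0000, 0.0000) + 1.4 * (0.6428, 0.7660) = (0.0000 + 0.8999, 0.0000 + 1.0725) = (0.8999, 1.0725)
link 1: phi[1] = 50 + -5 = 45 deg
  cos(45 deg) = 0.7071, sin(45 deg) = 0.7071
  joint[2] = (0.8999, 1.0725) + 1 * (0.7071, 0.7071) = (0.8999 + 0.7071, 1.0725 + 0.7071) = (1.6070, 1.7796)
End effector: (1.6070, 1.7796)

Answer: 1.6070 1.7796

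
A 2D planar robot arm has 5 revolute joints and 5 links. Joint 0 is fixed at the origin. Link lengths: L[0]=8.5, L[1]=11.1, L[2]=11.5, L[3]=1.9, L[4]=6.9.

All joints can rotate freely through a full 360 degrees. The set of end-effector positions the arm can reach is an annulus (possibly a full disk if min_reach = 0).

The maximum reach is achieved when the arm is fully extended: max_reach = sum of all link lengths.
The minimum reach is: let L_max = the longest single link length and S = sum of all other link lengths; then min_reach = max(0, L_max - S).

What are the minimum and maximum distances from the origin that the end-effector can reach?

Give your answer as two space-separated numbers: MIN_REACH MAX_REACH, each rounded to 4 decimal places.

Link lengths: [8.5, 11.1, 11.5, 1.9, 6.9]
max_reach = 8.5 + 11.1 + 11.5 + 1.9 + 6.9 = 39.9
L_max = max([8.5, 11.1, 11.5, 1.9, 6.9]) = 11.5
S (sum of others) = 39.9 - 11.5 = 28.4
min_reach = max(0, 11.5 - 28.4) = max(0, -16.9) = 0

Answer: 0.0000 39.9000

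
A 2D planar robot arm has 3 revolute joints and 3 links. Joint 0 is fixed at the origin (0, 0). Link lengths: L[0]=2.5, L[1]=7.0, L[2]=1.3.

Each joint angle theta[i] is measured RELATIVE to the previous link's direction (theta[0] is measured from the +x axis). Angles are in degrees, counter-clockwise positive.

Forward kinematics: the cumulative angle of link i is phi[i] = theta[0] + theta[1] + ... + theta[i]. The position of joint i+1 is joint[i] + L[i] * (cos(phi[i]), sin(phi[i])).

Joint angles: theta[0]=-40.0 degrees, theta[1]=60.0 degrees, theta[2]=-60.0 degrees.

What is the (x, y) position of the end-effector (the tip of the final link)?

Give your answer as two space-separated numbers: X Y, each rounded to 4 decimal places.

joint[0] = (0.0000, 0.0000)  (base)
link 0: phi[0] = -40 = -40 deg
  cos(-40 deg) = 0.7660, sin(-40 deg) = -0.6428
  joint[1] = (0.0000, 0.0000) + 2.5 * (0.7660, -0.6428) = (0.0000 + 1.9151, 0.0000 + -1.6070) = (1.9151, -1.6070)
link 1: phi[1] = -40 + 60 = 20 deg
  cos(20 deg) = 0.9397, sin(20 deg) = 0.3420
  joint[2] = (1.9151, -1.6070) + 7 * (0.9397, 0.3420) = (1.9151 + 6.5778, -1.6070 + 2.3941) = (8.4930, 0.7872)
link 2: phi[2] = -40 + 60 + -60 = -40 deg
  cos(-40 deg) = 0.7660, sin(-40 deg) = -0.6428
  joint[3] = (8.4930, 0.7872) + 1.3 * (0.7660, -0.6428) = (8.4930 + 0.9959, 0.7872 + -0.8356) = (9.4888, -0.0485)
End effector: (9.4888, -0.0485)

Answer: 9.4888 -0.0485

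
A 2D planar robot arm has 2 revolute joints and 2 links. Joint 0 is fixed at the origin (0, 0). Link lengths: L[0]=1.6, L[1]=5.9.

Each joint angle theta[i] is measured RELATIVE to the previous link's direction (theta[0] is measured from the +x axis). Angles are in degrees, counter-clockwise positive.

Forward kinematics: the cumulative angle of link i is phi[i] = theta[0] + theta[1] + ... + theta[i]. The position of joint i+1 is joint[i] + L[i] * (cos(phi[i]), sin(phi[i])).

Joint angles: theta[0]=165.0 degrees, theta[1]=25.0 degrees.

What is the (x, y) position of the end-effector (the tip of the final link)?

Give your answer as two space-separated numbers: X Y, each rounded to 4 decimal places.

joint[0] = (0.0000, 0.0000)  (base)
link 0: phi[0] = 165 = 165 deg
  cos(165 deg) = -0.9659, sin(165 deg) = 0.2588
  joint[1] = (0.0000, 0.0000) + 1.6 * (-0.9659, 0.2588) = (0.0000 + -1.5455, 0.0000 + 0.4141) = (-1.5455, 0.4141)
link 1: phi[1] = 165 + 25 = 190 deg
  cos(190 deg) = -0.9848, sin(190 deg) = -0.1736
  joint[2] = (-1.5455, 0.4141) + 5.9 * (-0.9848, -0.1736) = (-1.5455 + -5.8104, 0.4141 + -1.0245) = (-7.3558, -0.6104)
End effector: (-7.3558, -0.6104)

Answer: -7.3558 -0.6104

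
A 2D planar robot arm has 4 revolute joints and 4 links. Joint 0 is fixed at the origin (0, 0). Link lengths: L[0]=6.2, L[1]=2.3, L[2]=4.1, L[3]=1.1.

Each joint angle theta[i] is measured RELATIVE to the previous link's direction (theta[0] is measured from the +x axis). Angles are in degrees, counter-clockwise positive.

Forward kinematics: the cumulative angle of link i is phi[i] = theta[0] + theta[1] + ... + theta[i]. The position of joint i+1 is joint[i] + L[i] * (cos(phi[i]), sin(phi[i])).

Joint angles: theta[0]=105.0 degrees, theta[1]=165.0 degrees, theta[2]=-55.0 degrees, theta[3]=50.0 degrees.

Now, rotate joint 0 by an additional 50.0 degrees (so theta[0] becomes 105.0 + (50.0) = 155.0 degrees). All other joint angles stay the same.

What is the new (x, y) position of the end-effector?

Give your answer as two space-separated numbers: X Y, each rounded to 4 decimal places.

joint[0] = (0.0000, 0.0000)  (base)
link 0: phi[0] = 155 = 155 deg
  cos(155 deg) = -0.9063, sin(155 deg) = 0.4226
  joint[1] = (0.0000, 0.0000) + 6.2 * (-0.9063, 0.4226) = (0.0000 + -5.6191, 0.0000 + 2.6202) = (-5.6191, 2.6202)
link 1: phi[1] = 155 + 165 = 320 deg
  cos(320 deg) = 0.7660, sin(320 deg) = -0.6428
  joint[2] = (-5.6191, 2.6202) + 2.3 * (0.7660, -0.6428) = (-5.6191 + 1.7619, 2.6202 + -1.4784) = (-3.8572, 1.1418)
link 2: phi[2] = 155 + 165 + -55 = 265 deg
  cos(265 deg) = -0.0872, sin(265 deg) = -0.9962
  joint[3] = (-3.8572, 1.1418) + 4.1 * (-0.0872, -0.9962) = (-3.8572 + -0.3573, 1.1418 + -4.0844) = (-4.2145, -2.9426)
link 3: phi[3] = 155 + 165 + -55 + 50 = 315 deg
  cos(315 deg) = 0.7071, sin(315 deg) = -0.7071
  joint[4] = (-4.2145, -2.9426) + 1.1 * (0.7071, -0.7071) = (-4.2145 + 0.7778, -2.9426 + -0.7778) = (-3.4367, -3.7204)
End effector: (-3.4367, -3.7204)

Answer: -3.4367 -3.7204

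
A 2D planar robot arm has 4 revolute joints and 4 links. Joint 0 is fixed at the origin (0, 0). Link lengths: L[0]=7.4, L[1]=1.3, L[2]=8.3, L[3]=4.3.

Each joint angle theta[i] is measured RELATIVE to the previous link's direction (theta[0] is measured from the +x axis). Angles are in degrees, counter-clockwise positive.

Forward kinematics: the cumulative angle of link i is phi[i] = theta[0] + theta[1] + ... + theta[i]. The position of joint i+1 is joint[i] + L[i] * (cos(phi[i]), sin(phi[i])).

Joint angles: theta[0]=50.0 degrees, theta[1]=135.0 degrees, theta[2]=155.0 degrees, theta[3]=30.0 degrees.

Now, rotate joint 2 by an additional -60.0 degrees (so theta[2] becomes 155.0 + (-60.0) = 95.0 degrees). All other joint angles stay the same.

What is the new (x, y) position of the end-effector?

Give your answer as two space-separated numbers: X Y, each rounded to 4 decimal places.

Answer: 7.6668 -5.9125

Derivation:
joint[0] = (0.0000, 0.0000)  (base)
link 0: phi[0] = 50 = 50 deg
  cos(50 deg) = 0.6428, sin(50 deg) = 0.7660
  joint[1] = (0.0000, 0.0000) + 7.4 * (0.6428, 0.7660) = (0.0000 + 4.7566, 0.0000 + 5.6687) = (4.7566, 5.6687)
link 1: phi[1] = 50 + 135 = 185 deg
  cos(185 deg) = -0.9962, sin(185 deg) = -0.0872
  joint[2] = (4.7566, 5.6687) + 1.3 * (-0.9962, -0.0872) = (4.7566 + -1.2951, 5.6687 + -0.1133) = (3.4616, 5.5554)
link 2: phi[2] = 50 + 135 + 95 = 280 deg
  cos(280 deg) = 0.1736, sin(280 deg) = -0.9848
  joint[3] = (3.4616, 5.5554) + 8.3 * (0.1736, -0.9848) = (3.4616 + 1.4413, 5.5554 + -8.1739) = (4.9029, -2.6185)
link 3: phi[3] = 50 + 135 + 95 + 30 = 310 deg
  cos(310 deg) = 0.6428, sin(310 deg) = -0.7660
  joint[4] = (4.9029, -2.6185) + 4.3 * (0.6428, -0.7660) = (4.9029 + 2.7640, -2.6185 + -3.2940) = (7.6668, -5.9125)
End effector: (7.6668, -5.9125)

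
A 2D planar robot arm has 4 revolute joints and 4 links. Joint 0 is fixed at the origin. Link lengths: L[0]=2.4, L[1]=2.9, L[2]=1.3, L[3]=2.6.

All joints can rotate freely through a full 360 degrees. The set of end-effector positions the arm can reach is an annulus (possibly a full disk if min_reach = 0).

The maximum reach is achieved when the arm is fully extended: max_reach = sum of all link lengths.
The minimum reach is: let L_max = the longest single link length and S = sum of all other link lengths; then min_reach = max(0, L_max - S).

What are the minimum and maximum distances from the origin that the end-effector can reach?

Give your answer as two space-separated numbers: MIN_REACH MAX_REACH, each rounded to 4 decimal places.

Link lengths: [2.4, 2.9, 1.3, 2.6]
max_reach = 2.4 + 2.9 + 1.3 + 2.6 = 9.2
L_max = max([2.4, 2.9, 1.3, 2.6]) = 2.9
S (sum of others) = 9.2 - 2.9 = 6.3
min_reach = max(0, 2.9 - 6.3) = max(0, -3.4) = 0

Answer: 0.0000 9.2000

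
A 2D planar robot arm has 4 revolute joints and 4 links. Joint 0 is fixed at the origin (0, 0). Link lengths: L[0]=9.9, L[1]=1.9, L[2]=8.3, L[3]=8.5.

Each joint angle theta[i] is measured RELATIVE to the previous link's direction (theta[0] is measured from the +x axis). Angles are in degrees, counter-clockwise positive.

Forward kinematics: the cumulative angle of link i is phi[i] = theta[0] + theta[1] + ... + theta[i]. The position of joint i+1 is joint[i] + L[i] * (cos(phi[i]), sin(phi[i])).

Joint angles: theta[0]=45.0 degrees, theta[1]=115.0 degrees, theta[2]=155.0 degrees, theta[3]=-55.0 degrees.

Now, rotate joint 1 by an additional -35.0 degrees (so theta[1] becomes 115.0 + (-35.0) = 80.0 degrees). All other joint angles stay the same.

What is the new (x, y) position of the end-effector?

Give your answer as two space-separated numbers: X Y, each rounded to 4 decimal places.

joint[0] = (0.0000, 0.0000)  (base)
link 0: phi[0] = 45 = 45 deg
  cos(45 deg) = 0.7071, sin(45 deg) = 0.7071
  joint[1] = (0.0000, 0.0000) + 9.9 * (0.7071, 0.7071) = (0.0000 + 7.0004, 0.0000 + 7.0004) = (7.0004, 7.0004)
link 1: phi[1] = 45 + 80 = 125 deg
  cos(125 deg) = -0.5736, sin(125 deg) = 0.8192
  joint[2] = (7.0004, 7.0004) + 1.9 * (-0.5736, 0.8192) = (7.0004 + -1.0898, 7.0004 + 1.5564) = (5.9106, 8.5567)
link 2: phi[2] = 45 + 80 + 155 = 280 deg
  cos(280 deg) = 0.1736, sin(280 deg) = -0.9848
  joint[3] = (5.9106, 8.5567) + 8.3 * (0.1736, -0.9848) = (5.9106 + 1.4413, 8.5567 + -8.1739) = (7.3518, 0.3828)
link 3: phi[3] = 45 + 80 + 155 + -55 = 225 deg
  cos(225 deg) = -0.7071, sin(225 deg) = -0.7071
  joint[4] = (7.3518, 0.3828) + 8.5 * (-0.7071, -0.7071) = (7.3518 + -6.0104, 0.3828 + -6.0104) = (1.3414, -5.6276)
End effector: (1.3414, -5.6276)

Answer: 1.3414 -5.6276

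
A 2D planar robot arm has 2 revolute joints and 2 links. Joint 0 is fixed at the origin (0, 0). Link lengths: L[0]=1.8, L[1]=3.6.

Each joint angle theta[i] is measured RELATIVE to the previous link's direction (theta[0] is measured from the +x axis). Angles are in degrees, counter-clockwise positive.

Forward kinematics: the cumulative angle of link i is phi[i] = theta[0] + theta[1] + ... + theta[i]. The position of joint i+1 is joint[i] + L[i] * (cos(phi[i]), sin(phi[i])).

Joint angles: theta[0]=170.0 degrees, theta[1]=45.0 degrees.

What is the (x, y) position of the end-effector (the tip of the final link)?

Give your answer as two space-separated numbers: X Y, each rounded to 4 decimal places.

joint[0] = (0.0000, 0.0000)  (base)
link 0: phi[0] = 170 = 170 deg
  cos(170 deg) = -0.9848, sin(170 deg) = 0.1736
  joint[1] = (0.0000, 0.0000) + 1.8 * (-0.9848, 0.1736) = (0.0000 + -1.7727, 0.0000 + 0.3126) = (-1.7727, 0.3126)
link 1: phi[1] = 170 + 45 = 215 deg
  cos(215 deg) = -0.8192, sin(215 deg) = -0.5736
  joint[2] = (-1.7727, 0.3126) + 3.6 * (-0.8192, -0.5736) = (-1.7727 + -2.9489, 0.3126 + -2.0649) = (-4.7216, -1.7523)
End effector: (-4.7216, -1.7523)

Answer: -4.7216 -1.7523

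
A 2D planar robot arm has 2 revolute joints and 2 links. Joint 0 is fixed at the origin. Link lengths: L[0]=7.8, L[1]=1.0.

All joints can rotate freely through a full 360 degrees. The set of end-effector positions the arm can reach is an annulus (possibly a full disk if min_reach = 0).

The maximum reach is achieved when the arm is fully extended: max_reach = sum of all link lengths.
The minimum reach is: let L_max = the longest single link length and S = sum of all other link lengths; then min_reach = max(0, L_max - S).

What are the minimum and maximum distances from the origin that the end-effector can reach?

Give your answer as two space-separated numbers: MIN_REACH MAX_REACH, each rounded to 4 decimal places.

Link lengths: [7.8, 1.0]
max_reach = 7.8 + 1 = 8.8
L_max = max([7.8, 1.0]) = 7.8
S (sum of others) = 8.8 - 7.8 = 1
min_reach = max(0, 7.8 - 1) = max(0, 6.8) = 6.8

Answer: 6.8000 8.8000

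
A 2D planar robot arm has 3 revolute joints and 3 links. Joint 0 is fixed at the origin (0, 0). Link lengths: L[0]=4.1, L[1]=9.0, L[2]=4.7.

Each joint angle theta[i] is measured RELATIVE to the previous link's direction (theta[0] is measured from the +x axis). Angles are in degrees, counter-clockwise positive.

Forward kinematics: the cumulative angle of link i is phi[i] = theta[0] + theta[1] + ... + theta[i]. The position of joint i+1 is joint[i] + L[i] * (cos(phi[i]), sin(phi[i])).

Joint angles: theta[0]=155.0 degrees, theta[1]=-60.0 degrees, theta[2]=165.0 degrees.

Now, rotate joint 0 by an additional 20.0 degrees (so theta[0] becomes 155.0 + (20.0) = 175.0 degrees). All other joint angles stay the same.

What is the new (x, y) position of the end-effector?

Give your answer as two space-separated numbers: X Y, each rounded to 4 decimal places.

joint[0] = (0.0000, 0.0000)  (base)
link 0: phi[0] = 175 = 175 deg
  cos(175 deg) = -0.9962, sin(175 deg) = 0.0872
  joint[1] = (0.0000, 0.0000) + 4.1 * (-0.9962, 0.0872) = (0.0000 + -4.0844, 0.0000 + 0.3573) = (-4.0844, 0.3573)
link 1: phi[1] = 175 + -60 = 115 deg
  cos(115 deg) = -0.4226, sin(115 deg) = 0.9063
  joint[2] = (-4.0844, 0.3573) + 9 * (-0.4226, 0.9063) = (-4.0844 + -3.8036, 0.3573 + 8.1568) = (-7.8880, 8.5141)
link 2: phi[2] = 175 + -60 + 165 = 280 deg
  cos(280 deg) = 0.1736, sin(280 deg) = -0.9848
  joint[3] = (-7.8880, 8.5141) + 4.7 * (0.1736, -0.9848) = (-7.8880 + 0.8161, 8.5141 + -4.6286) = (-7.0718, 3.8855)
End effector: (-7.0718, 3.8855)

Answer: -7.0718 3.8855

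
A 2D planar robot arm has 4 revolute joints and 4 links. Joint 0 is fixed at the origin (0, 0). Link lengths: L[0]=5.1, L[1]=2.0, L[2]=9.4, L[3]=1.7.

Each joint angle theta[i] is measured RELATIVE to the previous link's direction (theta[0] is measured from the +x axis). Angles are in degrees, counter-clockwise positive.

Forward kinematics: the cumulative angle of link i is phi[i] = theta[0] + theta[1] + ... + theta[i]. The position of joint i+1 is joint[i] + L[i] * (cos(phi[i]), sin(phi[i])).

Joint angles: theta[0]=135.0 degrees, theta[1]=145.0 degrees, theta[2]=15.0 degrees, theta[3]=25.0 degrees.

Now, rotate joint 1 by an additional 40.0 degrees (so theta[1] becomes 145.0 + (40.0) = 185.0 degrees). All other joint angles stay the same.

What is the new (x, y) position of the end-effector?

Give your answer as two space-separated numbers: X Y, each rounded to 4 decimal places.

joint[0] = (0.0000, 0.0000)  (base)
link 0: phi[0] = 135 = 135 deg
  cos(135 deg) = -0.7071, sin(135 deg) = 0.7071
  joint[1] = (0.0000, 0.0000) + 5.1 * (-0.7071, 0.7071) = (0.0000 + -3.6062, 0.0000 + 3.6062) = (-3.6062, 3.6062)
link 1: phi[1] = 135 + 185 = 320 deg
  cos(320 deg) = 0.7660, sin(320 deg) = -0.6428
  joint[2] = (-3.6062, 3.6062) + 2 * (0.7660, -0.6428) = (-3.6062 + 1.5321, 3.6062 + -1.2856) = (-2.0742, 2.3207)
link 2: phi[2] = 135 + 185 + 15 = 335 deg
  cos(335 deg) = 0.9063, sin(335 deg) = -0.4226
  joint[3] = (-2.0742, 2.3207) + 9.4 * (0.9063, -0.4226) = (-2.0742 + 8.5193, 2.3207 + -3.9726) = (6.4451, -1.6519)
link 3: phi[3] = 135 + 185 + 15 + 25 = 360 deg
  cos(360 deg) = 1.0000, sin(360 deg) = -0.0000
  joint[4] = (6.4451, -1.6519) + 1.7 * (1.0000, -0.0000) = (6.4451 + 1.7000, -1.6519 + -0.0000) = (8.1451, -1.6519)
End effector: (8.1451, -1.6519)

Answer: 8.1451 -1.6519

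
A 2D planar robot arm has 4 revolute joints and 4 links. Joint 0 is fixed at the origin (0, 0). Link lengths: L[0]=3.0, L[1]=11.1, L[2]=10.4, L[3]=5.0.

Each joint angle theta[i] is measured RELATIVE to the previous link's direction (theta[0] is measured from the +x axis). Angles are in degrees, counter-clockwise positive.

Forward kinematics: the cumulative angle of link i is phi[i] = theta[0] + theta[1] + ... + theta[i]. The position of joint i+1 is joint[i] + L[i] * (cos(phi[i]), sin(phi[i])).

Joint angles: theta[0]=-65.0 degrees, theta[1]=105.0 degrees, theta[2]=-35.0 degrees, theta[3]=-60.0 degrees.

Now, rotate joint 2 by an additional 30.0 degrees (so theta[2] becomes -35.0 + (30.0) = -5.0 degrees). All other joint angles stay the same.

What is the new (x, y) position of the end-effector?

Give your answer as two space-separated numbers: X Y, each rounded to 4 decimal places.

joint[0] = (0.0000, 0.0000)  (base)
link 0: phi[0] = -65 = -65 deg
  cos(-65 deg) = 0.4226, sin(-65 deg) = -0.9063
  joint[1] = (0.0000, 0.0000) + 3 * (0.4226, -0.9063) = (0.0000 + 1.2679, 0.0000 + -2.7189) = (1.2679, -2.7189)
link 1: phi[1] = -65 + 105 = 40 deg
  cos(40 deg) = 0.7660, sin(40 deg) = 0.6428
  joint[2] = (1.2679, -2.7189) + 11.1 * (0.7660, 0.6428) = (1.2679 + 8.5031, -2.7189 + 7.1349) = (9.7709, 4.4160)
link 2: phi[2] = -65 + 105 + -5 = 35 deg
  cos(35 deg) = 0.8192, sin(35 deg) = 0.5736
  joint[3] = (9.7709, 4.4160) + 10.4 * (0.8192, 0.5736) = (9.7709 + 8.5192, 4.4160 + 5.9652) = (18.2901, 10.3812)
link 3: phi[3] = -65 + 105 + -5 + -60 = -25 deg
  cos(-25 deg) = 0.9063, sin(-25 deg) = -0.4226
  joint[4] = (18.2901, 10.3812) + 5 * (0.9063, -0.4226) = (18.2901 + 4.5315, 10.3812 + -2.1131) = (22.8217, 8.2681)
End effector: (22.8217, 8.2681)

Answer: 22.8217 8.2681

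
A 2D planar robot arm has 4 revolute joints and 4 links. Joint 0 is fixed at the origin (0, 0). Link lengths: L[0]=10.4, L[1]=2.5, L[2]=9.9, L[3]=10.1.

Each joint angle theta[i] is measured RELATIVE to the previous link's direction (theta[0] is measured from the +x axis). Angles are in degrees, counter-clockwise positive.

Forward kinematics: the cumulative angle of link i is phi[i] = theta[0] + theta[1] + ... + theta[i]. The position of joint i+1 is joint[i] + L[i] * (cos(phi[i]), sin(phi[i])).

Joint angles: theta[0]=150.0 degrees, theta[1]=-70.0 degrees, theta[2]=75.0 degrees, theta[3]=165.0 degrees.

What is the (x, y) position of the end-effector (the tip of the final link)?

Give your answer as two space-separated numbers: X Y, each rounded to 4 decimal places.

Answer: -9.8079 5.3538

Derivation:
joint[0] = (0.0000, 0.0000)  (base)
link 0: phi[0] = 150 = 150 deg
  cos(150 deg) = -0.8660, sin(150 deg) = 0.5000
  joint[1] = (0.0000, 0.0000) + 10.4 * (-0.8660, 0.5000) = (0.0000 + -9.0067, 0.0000 + 5.2000) = (-9.0067, 5.2000)
link 1: phi[1] = 150 + -70 = 80 deg
  cos(80 deg) = 0.1736, sin(80 deg) = 0.9848
  joint[2] = (-9.0067, 5.2000) + 2.5 * (0.1736, 0.9848) = (-9.0067 + 0.4341, 5.2000 + 2.4620) = (-8.5725, 7.6620)
link 2: phi[2] = 150 + -70 + 75 = 155 deg
  cos(155 deg) = -0.9063, sin(155 deg) = 0.4226
  joint[3] = (-8.5725, 7.6620) + 9.9 * (-0.9063, 0.4226) = (-8.5725 + -8.9724, 7.6620 + 4.1839) = (-17.5450, 11.8459)
link 3: phi[3] = 150 + -70 + 75 + 165 = 320 deg
  cos(320 deg) = 0.7660, sin(320 deg) = -0.6428
  joint[4] = (-17.5450, 11.8459) + 10.1 * (0.7660, -0.6428) = (-17.5450 + 7.7370, 11.8459 + -6.4922) = (-9.8079, 5.3538)
End effector: (-9.8079, 5.3538)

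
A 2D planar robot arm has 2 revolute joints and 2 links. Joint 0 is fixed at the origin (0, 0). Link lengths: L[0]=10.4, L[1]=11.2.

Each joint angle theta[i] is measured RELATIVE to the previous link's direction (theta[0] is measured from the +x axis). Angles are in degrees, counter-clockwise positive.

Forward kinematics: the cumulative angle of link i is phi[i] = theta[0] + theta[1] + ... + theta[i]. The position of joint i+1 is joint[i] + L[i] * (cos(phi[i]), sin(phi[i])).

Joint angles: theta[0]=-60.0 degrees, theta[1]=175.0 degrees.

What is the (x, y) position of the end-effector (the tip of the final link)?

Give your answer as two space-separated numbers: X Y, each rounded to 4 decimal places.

Answer: 0.4667 1.1440

Derivation:
joint[0] = (0.0000, 0.0000)  (base)
link 0: phi[0] = -60 = -60 deg
  cos(-60 deg) = 0.5000, sin(-60 deg) = -0.8660
  joint[1] = (0.0000, 0.0000) + 10.4 * (0.5000, -0.8660) = (0.0000 + 5.2000, 0.0000 + -9.0067) = (5.2000, -9.0067)
link 1: phi[1] = -60 + 175 = 115 deg
  cos(115 deg) = -0.4226, sin(115 deg) = 0.9063
  joint[2] = (5.2000, -9.0067) + 11.2 * (-0.4226, 0.9063) = (5.2000 + -4.7333, -9.0067 + 10.1506) = (0.4667, 1.1440)
End effector: (0.4667, 1.1440)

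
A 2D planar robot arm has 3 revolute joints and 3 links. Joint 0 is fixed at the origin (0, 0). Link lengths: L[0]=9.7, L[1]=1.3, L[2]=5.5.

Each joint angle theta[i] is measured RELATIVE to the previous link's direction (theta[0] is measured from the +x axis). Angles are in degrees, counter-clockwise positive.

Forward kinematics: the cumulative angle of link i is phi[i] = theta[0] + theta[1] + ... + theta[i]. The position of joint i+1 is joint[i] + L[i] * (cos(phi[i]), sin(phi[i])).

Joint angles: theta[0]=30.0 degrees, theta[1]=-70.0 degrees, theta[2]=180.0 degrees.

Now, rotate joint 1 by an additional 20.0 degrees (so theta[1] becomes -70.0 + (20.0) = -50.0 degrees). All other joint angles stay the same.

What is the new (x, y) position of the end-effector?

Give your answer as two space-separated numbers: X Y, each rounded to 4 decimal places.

Answer: 4.4537 6.2865

Derivation:
joint[0] = (0.0000, 0.0000)  (base)
link 0: phi[0] = 30 = 30 deg
  cos(30 deg) = 0.8660, sin(30 deg) = 0.5000
  joint[1] = (0.0000, 0.0000) + 9.7 * (0.8660, 0.5000) = (0.0000 + 8.4004, 0.0000 + 4.8500) = (8.4004, 4.8500)
link 1: phi[1] = 30 + -50 = -20 deg
  cos(-20 deg) = 0.9397, sin(-20 deg) = -0.3420
  joint[2] = (8.4004, 4.8500) + 1.3 * (0.9397, -0.3420) = (8.4004 + 1.2216, 4.8500 + -0.4446) = (9.6220, 4.4054)
link 2: phi[2] = 30 + -50 + 180 = 160 deg
  cos(160 deg) = -0.9397, sin(160 deg) = 0.3420
  joint[3] = (9.6220, 4.4054) + 5.5 * (-0.9397, 0.3420) = (9.6220 + -5.1683, 4.4054 + 1.8811) = (4.4537, 6.2865)
End effector: (4.4537, 6.2865)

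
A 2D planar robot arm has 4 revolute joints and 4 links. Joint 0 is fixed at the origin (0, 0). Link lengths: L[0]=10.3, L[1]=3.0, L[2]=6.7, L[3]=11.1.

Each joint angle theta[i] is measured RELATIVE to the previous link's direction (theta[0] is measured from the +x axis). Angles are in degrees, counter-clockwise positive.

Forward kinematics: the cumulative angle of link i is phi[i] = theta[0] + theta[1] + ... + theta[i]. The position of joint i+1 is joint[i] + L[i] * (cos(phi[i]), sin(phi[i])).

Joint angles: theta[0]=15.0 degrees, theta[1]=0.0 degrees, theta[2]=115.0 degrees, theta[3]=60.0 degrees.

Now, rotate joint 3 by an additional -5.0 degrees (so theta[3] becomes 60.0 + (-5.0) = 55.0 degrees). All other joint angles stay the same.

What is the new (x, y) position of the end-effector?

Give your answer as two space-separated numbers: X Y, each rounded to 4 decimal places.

joint[0] = (0.0000, 0.0000)  (base)
link 0: phi[0] = 15 = 15 deg
  cos(15 deg) = 0.9659, sin(15 deg) = 0.2588
  joint[1] = (0.0000, 0.0000) + 10.3 * (0.9659, 0.2588) = (0.0000 + 9.9490, 0.0000 + 2.6658) = (9.9490, 2.6658)
link 1: phi[1] = 15 + 0 = 15 deg
  cos(15 deg) = 0.9659, sin(15 deg) = 0.2588
  joint[2] = (9.9490, 2.6658) + 3 * (0.9659, 0.2588) = (9.9490 + 2.8978, 2.6658 + 0.7765) = (12.8468, 3.4423)
link 2: phi[2] = 15 + 0 + 115 = 130 deg
  cos(130 deg) = -0.6428, sin(130 deg) = 0.7660
  joint[3] = (12.8468, 3.4423) + 6.7 * (-0.6428, 0.7660) = (12.8468 + -4.3067, 3.4423 + 5.1325) = (8.5401, 8.5748)
link 3: phi[3] = 15 + 0 + 115 + 55 = 185 deg
  cos(185 deg) = -0.9962, sin(185 deg) = -0.0872
  joint[4] = (8.5401, 8.5748) + 11.1 * (-0.9962, -0.0872) = (8.5401 + -11.0578, 8.5748 + -0.9674) = (-2.5176, 7.6074)
End effector: (-2.5176, 7.6074)

Answer: -2.5176 7.6074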